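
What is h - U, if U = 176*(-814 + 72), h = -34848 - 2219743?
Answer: -2123999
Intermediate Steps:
h = -2254591
U = -130592 (U = 176*(-742) = -130592)
h - U = -2254591 - 1*(-130592) = -2254591 + 130592 = -2123999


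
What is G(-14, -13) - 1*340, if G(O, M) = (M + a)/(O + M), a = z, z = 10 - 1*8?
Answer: -9169/27 ≈ -339.59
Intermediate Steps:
z = 2 (z = 10 - 8 = 2)
a = 2
G(O, M) = (2 + M)/(M + O) (G(O, M) = (M + 2)/(O + M) = (2 + M)/(M + O))
G(-14, -13) - 1*340 = (2 - 13)/(-13 - 14) - 1*340 = -11/(-27) - 340 = -1/27*(-11) - 340 = 11/27 - 340 = -9169/27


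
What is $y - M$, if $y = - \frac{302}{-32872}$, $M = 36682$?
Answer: $- \frac{602905201}{16436} \approx -36682.0$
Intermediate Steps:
$y = \frac{151}{16436}$ ($y = \left(-302\right) \left(- \frac{1}{32872}\right) = \frac{151}{16436} \approx 0.0091871$)
$y - M = \frac{151}{16436} - 36682 = - \frac{602905201}{16436}$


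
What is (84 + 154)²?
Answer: 56644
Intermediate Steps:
(84 + 154)² = 238² = 56644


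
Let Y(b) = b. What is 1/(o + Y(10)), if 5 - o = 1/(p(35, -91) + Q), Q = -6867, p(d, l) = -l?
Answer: 6776/101641 ≈ 0.066666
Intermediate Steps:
o = 33881/6776 (o = 5 - 1/(-1*(-91) - 6867) = 5 - 1/(91 - 6867) = 5 - 1/(-6776) = 5 - 1*(-1/6776) = 5 + 1/6776 = 33881/6776 ≈ 5.0001)
1/(o + Y(10)) = 1/(33881/6776 + 10) = 1/(101641/6776) = 6776/101641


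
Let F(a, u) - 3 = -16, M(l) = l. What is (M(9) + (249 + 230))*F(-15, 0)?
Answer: -6344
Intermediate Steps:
F(a, u) = -13 (F(a, u) = 3 - 16 = -13)
(M(9) + (249 + 230))*F(-15, 0) = (9 + (249 + 230))*(-13) = (9 + 479)*(-13) = 488*(-13) = -6344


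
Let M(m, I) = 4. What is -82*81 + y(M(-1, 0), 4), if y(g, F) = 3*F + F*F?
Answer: -6614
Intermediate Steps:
y(g, F) = F² + 3*F (y(g, F) = 3*F + F² = F² + 3*F)
-82*81 + y(M(-1, 0), 4) = -82*81 + 4*(3 + 4) = -6642 + 4*7 = -6642 + 28 = -6614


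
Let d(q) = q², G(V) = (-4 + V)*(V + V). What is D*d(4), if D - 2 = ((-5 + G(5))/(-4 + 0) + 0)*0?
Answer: 32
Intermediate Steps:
G(V) = 2*V*(-4 + V) (G(V) = (-4 + V)*(2*V) = 2*V*(-4 + V))
D = 2 (D = 2 + ((-5 + 2*5*(-4 + 5))/(-4 + 0) + 0)*0 = 2 + ((-5 + 2*5*1)/(-4) + 0)*0 = 2 + ((-5 + 10)*(-¼) + 0)*0 = 2 + (5*(-¼) + 0)*0 = 2 + (-5/4 + 0)*0 = 2 - 5/4*0 = 2 + 0 = 2)
D*d(4) = 2*4² = 2*16 = 32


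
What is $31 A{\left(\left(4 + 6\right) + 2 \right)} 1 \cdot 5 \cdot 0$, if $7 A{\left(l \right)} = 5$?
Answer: $0$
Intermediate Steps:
$A{\left(l \right)} = \frac{5}{7}$ ($A{\left(l \right)} = \frac{1}{7} \cdot 5 = \frac{5}{7}$)
$31 A{\left(\left(4 + 6\right) + 2 \right)} 1 \cdot 5 \cdot 0 = 31 \cdot \frac{5}{7} \cdot 1 \cdot 5 \cdot 0 = \frac{155 \cdot 5 \cdot 0}{7} = \frac{155}{7} \cdot 0 = 0$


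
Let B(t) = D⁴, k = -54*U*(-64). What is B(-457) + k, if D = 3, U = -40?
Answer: -138159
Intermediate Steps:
k = -138240 (k = -54*(-40)*(-64) = 2160*(-64) = -138240)
B(t) = 81 (B(t) = 3⁴ = 81)
B(-457) + k = 81 - 138240 = -138159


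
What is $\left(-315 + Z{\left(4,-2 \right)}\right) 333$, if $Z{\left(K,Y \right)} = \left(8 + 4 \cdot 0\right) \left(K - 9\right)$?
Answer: $-118215$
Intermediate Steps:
$Z{\left(K,Y \right)} = -72 + 8 K$ ($Z{\left(K,Y \right)} = \left(8 + 0\right) \left(-9 + K\right) = 8 \left(-9 + K\right) = -72 + 8 K$)
$\left(-315 + Z{\left(4,-2 \right)}\right) 333 = \left(-315 + \left(-72 + 8 \cdot 4\right)\right) 333 = \left(-315 + \left(-72 + 32\right)\right) 333 = \left(-315 - 40\right) 333 = \left(-355\right) 333 = -118215$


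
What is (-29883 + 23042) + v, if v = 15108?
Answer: 8267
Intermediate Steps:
(-29883 + 23042) + v = (-29883 + 23042) + 15108 = -6841 + 15108 = 8267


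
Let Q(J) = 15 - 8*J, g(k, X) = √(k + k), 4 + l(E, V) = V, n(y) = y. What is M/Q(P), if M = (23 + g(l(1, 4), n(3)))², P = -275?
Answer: 529/2215 ≈ 0.23883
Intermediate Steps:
l(E, V) = -4 + V
g(k, X) = √2*√k (g(k, X) = √(2*k) = √2*√k)
M = 529 (M = (23 + √2*√(-4 + 4))² = (23 + √2*√0)² = (23 + √2*0)² = (23 + 0)² = 23² = 529)
M/Q(P) = 529/(15 - 8*(-275)) = 529/(15 + 2200) = 529/2215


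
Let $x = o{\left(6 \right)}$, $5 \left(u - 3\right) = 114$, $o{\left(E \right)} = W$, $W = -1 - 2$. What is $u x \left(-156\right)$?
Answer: $\frac{60372}{5} \approx 12074.0$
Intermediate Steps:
$W = -3$ ($W = -1 - 2 = -3$)
$o{\left(E \right)} = -3$
$u = \frac{129}{5}$ ($u = 3 + \frac{1}{5} \cdot 114 = 3 + \frac{114}{5} = \frac{129}{5} \approx 25.8$)
$x = -3$
$u x \left(-156\right) = \frac{129}{5} \left(-3\right) \left(-156\right) = \left(- \frac{387}{5}\right) \left(-156\right) = \frac{60372}{5}$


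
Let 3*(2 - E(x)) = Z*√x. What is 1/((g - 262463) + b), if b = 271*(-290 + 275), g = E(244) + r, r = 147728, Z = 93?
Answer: -59399/7056365160 + 31*√61/7056365160 ≈ -8.3835e-6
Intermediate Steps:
E(x) = 2 - 31*√x
g = 147730 - 62*√61 (g = (2 - 62*√61) + 147728 = 147730 - 62*√61 ≈ 1.4725e+5)
b = -4065 (b = 271*(-15) = -4065)
1/((g - 262463) + b) = 1/(((147730 - 62*√61) - 262463) - 4065) = 1/((-114733 - 62*√61) - 4065) = 1/(-118798 - 62*√61)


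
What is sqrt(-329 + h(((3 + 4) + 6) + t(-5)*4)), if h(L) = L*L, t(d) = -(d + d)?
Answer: 4*sqrt(155) ≈ 49.800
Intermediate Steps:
t(d) = -2*d
h(L) = L**2
sqrt(-329 + h(((3 + 4) + 6) + t(-5)*4)) = sqrt(-329 + (((3 + 4) + 6) - 2*(-5)*4)**2) = sqrt(-329 + ((7 + 6) + 10*4)**2) = sqrt(-329 + (13 + 40)**2) = sqrt(-329 + 53**2) = sqrt(-329 + 2809) = sqrt(2480) = 4*sqrt(155)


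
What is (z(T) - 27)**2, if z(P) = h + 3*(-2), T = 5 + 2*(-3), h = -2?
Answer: 1225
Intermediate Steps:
T = -1 (T = 5 - 6 = -1)
z(P) = -8 (z(P) = -2 + 3*(-2) = -2 - 6 = -8)
(z(T) - 27)**2 = (-8 - 27)**2 = (-35)**2 = 1225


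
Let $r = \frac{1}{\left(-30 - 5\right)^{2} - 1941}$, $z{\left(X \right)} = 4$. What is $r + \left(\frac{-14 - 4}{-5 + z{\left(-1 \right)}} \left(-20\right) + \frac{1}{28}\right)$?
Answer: $- \frac{451037}{1253} \approx -359.97$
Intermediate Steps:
$r = - \frac{1}{716}$ ($r = \frac{1}{\left(-35\right)^{2} - 1941} = \frac{1}{1225 - 1941} = \frac{1}{-716} = - \frac{1}{716} \approx -0.0013966$)
$r + \left(\frac{-14 - 4}{-5 + z{\left(-1 \right)}} \left(-20\right) + \frac{1}{28}\right) = - \frac{1}{716} + \left(\frac{-14 - 4}{-5 + 4} \left(-20\right) + \frac{1}{28}\right) = - \frac{1}{716} + \left(- \frac{18}{-1} \left(-20\right) + \frac{1}{28}\right) = - \frac{1}{716} + \left(\left(-18\right) \left(-1\right) \left(-20\right) + \frac{1}{28}\right) = - \frac{1}{716} + \left(18 \left(-20\right) + \frac{1}{28}\right) = - \frac{1}{716} + \left(-360 + \frac{1}{28}\right) = - \frac{1}{716} - \frac{10079}{28} = - \frac{451037}{1253}$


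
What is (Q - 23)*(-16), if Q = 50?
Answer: -432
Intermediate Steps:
(Q - 23)*(-16) = (50 - 23)*(-16) = 27*(-16) = -432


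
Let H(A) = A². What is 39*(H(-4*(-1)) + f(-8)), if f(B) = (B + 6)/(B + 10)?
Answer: 585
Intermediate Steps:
f(B) = (6 + B)/(10 + B)
39*(H(-4*(-1)) + f(-8)) = 39*((-4*(-1))² + (6 - 8)/(10 - 8)) = 39*(4² - 2/2) = 39*(16 + (½)*(-2)) = 39*(16 - 1) = 39*15 = 585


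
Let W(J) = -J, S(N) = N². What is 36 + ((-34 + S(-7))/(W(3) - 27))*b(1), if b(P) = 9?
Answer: 63/2 ≈ 31.500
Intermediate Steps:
36 + ((-34 + S(-7))/(W(3) - 27))*b(1) = 36 + ((-34 + (-7)²)/(-1*3 - 27))*9 = 36 + ((-34 + 49)/(-3 - 27))*9 = 36 + (15/(-30))*9 = 36 + (15*(-1/30))*9 = 36 - ½*9 = 36 - 9/2 = 63/2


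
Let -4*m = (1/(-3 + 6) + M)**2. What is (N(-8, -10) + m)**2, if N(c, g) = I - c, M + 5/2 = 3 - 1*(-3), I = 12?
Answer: 5527201/20736 ≈ 266.55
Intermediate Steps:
M = 7/2 (M = -5/2 + (3 - 1*(-3)) = -5/2 + (3 + 3) = -5/2 + 6 = 7/2 ≈ 3.5000)
N(c, g) = 12 - c
m = -529/144 (m = -(1/(-3 + 6) + 7/2)**2/4 = -(1/3 + 7/2)**2/4 = -(23/6)**2/4 = -1/4*529/36 = -529/144 ≈ -3.6736)
(N(-8, -10) + m)**2 = ((12 - 1*(-8)) - 529/144)**2 = ((12 + 8) - 529/144)**2 = (20 - 529/144)**2 = (2351/144)**2 = 5527201/20736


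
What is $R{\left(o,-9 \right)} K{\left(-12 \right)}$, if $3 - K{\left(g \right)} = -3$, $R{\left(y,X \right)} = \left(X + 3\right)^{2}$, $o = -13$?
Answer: $216$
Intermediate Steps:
$R{\left(y,X \right)} = \left(3 + X\right)^{2}$
$K{\left(g \right)} = 6$ ($K{\left(g \right)} = 3 - -3 = 3 + 3 = 6$)
$R{\left(o,-9 \right)} K{\left(-12 \right)} = \left(3 - 9\right)^{2} \cdot 6 = \left(-6\right)^{2} \cdot 6 = 36 \cdot 6 = 216$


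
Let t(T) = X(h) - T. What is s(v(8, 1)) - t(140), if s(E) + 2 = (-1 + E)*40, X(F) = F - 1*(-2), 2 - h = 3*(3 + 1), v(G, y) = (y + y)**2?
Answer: 266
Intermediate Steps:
v(G, y) = 4*y**2 (v(G, y) = (2*y)**2 = 4*y**2)
h = -10 (h = 2 - 3*(3 + 1) = 2 - 3*4 = 2 - 1*12 = 2 - 12 = -10)
X(F) = 2 + F (X(F) = F + 2 = 2 + F)
s(E) = -42 + 40*E (s(E) = -2 + (-1 + E)*40 = -2 + (-40 + 40*E) = -42 + 40*E)
t(T) = -8 - T (t(T) = (2 - 10) - T = -8 - T)
s(v(8, 1)) - t(140) = (-42 + 40*(4*1**2)) - (-8 - 1*140) = (-42 + 40*(4*1)) - (-8 - 140) = (-42 + 40*4) - 1*(-148) = (-42 + 160) + 148 = 118 + 148 = 266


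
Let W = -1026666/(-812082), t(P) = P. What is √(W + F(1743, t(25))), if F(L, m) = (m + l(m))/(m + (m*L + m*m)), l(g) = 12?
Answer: √1813049010768691202/1197144215 ≈ 1.1248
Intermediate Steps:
F(L, m) = (12 + m)/(m + m² + L*m) (F(L, m) = (m + 12)/(m + (m*L + m*m)) = (12 + m)/(m + (L*m + m²)) = (12 + m)/(m + (m² + L*m)) = (12 + m)/(m + m² + L*m))
W = 171111/135347 (W = -1026666*(-1/812082) = 171111/135347 ≈ 1.2642)
√(W + F(1743, t(25))) = √(171111/135347 + (12 + 25)/(25*(1 + 1743 + 25))) = √(171111/135347 + (1/25)*37/1769) = √(171111/135347 + (1/25)*(1/1769)*37) = √(171111/135347 + 37/44225) = √(7572391814/5985721075) = √1813049010768691202/1197144215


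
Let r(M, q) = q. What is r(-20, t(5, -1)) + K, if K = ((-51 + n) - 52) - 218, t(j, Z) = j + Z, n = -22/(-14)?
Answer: -2208/7 ≈ -315.43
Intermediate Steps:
n = 11/7 (n = -22*(-1/14) = 11/7 ≈ 1.5714)
t(j, Z) = Z + j
K = -2236/7 (K = ((-51 + 11/7) - 52) - 218 = (-346/7 - 52) - 218 = -710/7 - 218 = -2236/7 ≈ -319.43)
r(-20, t(5, -1)) + K = (-1 + 5) - 2236/7 = 4 - 2236/7 = -2208/7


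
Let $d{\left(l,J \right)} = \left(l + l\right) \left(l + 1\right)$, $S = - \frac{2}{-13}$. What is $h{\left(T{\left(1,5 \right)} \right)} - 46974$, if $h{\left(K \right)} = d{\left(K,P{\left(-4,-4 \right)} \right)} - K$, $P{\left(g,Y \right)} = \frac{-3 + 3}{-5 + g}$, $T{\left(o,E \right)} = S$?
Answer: $- \frac{7938572}{169} \approx -46974.0$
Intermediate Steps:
$S = \frac{2}{13}$ ($S = \left(-2\right) \left(- \frac{1}{13}\right) = \frac{2}{13} \approx 0.15385$)
$T{\left(o,E \right)} = \frac{2}{13}$
$P{\left(g,Y \right)} = 0$ ($P{\left(g,Y \right)} = \frac{0}{-5 + g} = 0$)
$d{\left(l,J \right)} = 2 l \left(1 + l\right)$
$h{\left(K \right)} = - K + 2 K \left(1 + K\right)$ ($h{\left(K \right)} = 2 K \left(1 + K\right) - K = - K + 2 K \left(1 + K\right)$)
$h{\left(T{\left(1,5 \right)} \right)} - 46974 = \frac{2 \left(1 + 2 \cdot \frac{2}{13}\right)}{13} - 46974 = \frac{2 \left(1 + \frac{4}{13}\right)}{13} - 46974 = \frac{2}{13} \cdot \frac{17}{13} - 46974 = \frac{34}{169} - 46974 = - \frac{7938572}{169}$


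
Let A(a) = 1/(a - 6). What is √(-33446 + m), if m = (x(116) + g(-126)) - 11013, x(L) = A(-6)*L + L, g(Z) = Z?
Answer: 2*I*√100077/3 ≈ 210.9*I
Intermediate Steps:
A(a) = 1/(-6 + a)
x(L) = 11*L/12 (x(L) = L/(-6 - 6) + L = L/(-12) + L = -L/12 + L = 11*L/12)
m = -33098/3 (m = ((11/12)*116 - 126) - 11013 = (319/3 - 126) - 11013 = -59/3 - 11013 = -33098/3 ≈ -11033.)
√(-33446 + m) = √(-33446 - 33098/3) = √(-133436/3) = 2*I*√100077/3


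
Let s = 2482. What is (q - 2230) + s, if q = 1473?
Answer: 1725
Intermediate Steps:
(q - 2230) + s = (1473 - 2230) + 2482 = -757 + 2482 = 1725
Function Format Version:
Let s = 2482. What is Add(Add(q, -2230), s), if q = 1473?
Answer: 1725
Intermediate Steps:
Add(Add(q, -2230), s) = Add(Add(1473, -2230), 2482) = Add(-757, 2482) = 1725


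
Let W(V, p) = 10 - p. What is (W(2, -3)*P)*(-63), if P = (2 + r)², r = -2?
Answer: 0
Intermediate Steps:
P = 0 (P = (2 - 2)² = 0² = 0)
(W(2, -3)*P)*(-63) = ((10 - 1*(-3))*0)*(-63) = ((10 + 3)*0)*(-63) = (13*0)*(-63) = 0*(-63) = 0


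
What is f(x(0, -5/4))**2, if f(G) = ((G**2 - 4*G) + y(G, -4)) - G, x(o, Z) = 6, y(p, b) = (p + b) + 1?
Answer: 81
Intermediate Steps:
y(p, b) = 1 + b + p (y(p, b) = (b + p) + 1 = 1 + b + p)
f(G) = -3 + G**2 - 4*G (f(G) = ((G**2 - 4*G) + (1 - 4 + G)) - G = ((G**2 - 4*G) + (-3 + G)) - G = (-3 + G**2 - 3*G) - G = -3 + G**2 - 4*G)
f(x(0, -5/4))**2 = (-3 + 6**2 - 4*6)**2 = (-3 + 36 - 24)**2 = 9**2 = 81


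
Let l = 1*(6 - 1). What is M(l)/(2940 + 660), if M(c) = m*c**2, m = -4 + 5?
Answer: 1/144 ≈ 0.0069444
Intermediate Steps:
l = 5 (l = 1*5 = 5)
m = 1
M(c) = c**2 (M(c) = 1*c**2 = c**2)
M(l)/(2940 + 660) = 5**2/(2940 + 660) = 25/3600 = (1/3600)*25 = 1/144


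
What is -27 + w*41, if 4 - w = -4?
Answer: 301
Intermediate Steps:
w = 8 (w = 4 - 1*(-4) = 4 + 4 = 8)
-27 + w*41 = -27 + 8*41 = -27 + 328 = 301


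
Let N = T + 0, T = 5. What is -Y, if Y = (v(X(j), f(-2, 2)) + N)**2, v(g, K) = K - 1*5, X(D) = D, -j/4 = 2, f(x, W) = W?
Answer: -4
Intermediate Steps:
j = -8 (j = -4*2 = -8)
v(g, K) = -5 + K (v(g, K) = K - 5 = -5 + K)
N = 5 (N = 5 + 0 = 5)
Y = 4 (Y = ((-5 + 2) + 5)**2 = (-3 + 5)**2 = 2**2 = 4)
-Y = -1*4 = -4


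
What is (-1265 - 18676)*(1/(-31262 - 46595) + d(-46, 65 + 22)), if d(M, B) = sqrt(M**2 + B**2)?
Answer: 19941/77857 - 19941*sqrt(9685) ≈ -1.9624e+6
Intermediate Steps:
d(M, B) = sqrt(B**2 + M**2)
(-1265 - 18676)*(1/(-31262 - 46595) + d(-46, 65 + 22)) = (-1265 - 18676)*(1/(-31262 - 46595) + sqrt((65 + 22)**2 + (-46)**2)) = -19941*(1/(-77857) + sqrt(87**2 + 2116)) = -19941*(-1/77857 + sqrt(7569 + 2116)) = -19941*(-1/77857 + sqrt(9685)) = 19941/77857 - 19941*sqrt(9685)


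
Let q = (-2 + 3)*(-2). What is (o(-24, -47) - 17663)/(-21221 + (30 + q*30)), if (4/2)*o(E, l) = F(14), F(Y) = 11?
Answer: 35315/42502 ≈ 0.83090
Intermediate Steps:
o(E, l) = 11/2 (o(E, l) = (1/2)*11 = 11/2)
q = -2 (q = 1*(-2) = -2)
(o(-24, -47) - 17663)/(-21221 + (30 + q*30)) = (11/2 - 17663)/(-21221 + (30 - 2*30)) = -35315/(2*(-21221 + (30 - 60))) = -35315/(2*(-21221 - 30)) = -35315/2/(-21251) = -35315/2*(-1/21251) = 35315/42502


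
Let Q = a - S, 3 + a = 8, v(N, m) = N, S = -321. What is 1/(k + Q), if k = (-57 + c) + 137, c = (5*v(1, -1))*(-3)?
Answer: 1/391 ≈ 0.0025575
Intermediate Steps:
a = 5 (a = -3 + 8 = 5)
c = -15 (c = (5*1)*(-3) = 5*(-3) = -15)
k = 65 (k = (-57 - 15) + 137 = -72 + 137 = 65)
Q = 326 (Q = 5 - 1*(-321) = 5 + 321 = 326)
1/(k + Q) = 1/(65 + 326) = 1/391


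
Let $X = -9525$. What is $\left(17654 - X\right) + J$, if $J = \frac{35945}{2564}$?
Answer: $\frac{69722901}{2564} \approx 27193.0$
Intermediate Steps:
$J = \frac{35945}{2564}$ ($J = 35945 \cdot \frac{1}{2564} = \frac{35945}{2564} \approx 14.019$)
$\left(17654 - X\right) + J = \left(17654 - -9525\right) + \frac{35945}{2564} = \left(17654 + 9525\right) + \frac{35945}{2564} = 27179 + \frac{35945}{2564} = \frac{69722901}{2564}$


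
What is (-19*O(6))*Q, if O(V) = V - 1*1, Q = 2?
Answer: -190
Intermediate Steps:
O(V) = -1 + V (O(V) = V - 1 = -1 + V)
(-19*O(6))*Q = -19*(-1 + 6)*2 = -19*5*2 = -95*2 = -190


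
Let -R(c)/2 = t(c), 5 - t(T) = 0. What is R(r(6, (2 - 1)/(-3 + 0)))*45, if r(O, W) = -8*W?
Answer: -450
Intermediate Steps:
t(T) = 5 (t(T) = 5 - 1*0 = 5 + 0 = 5)
R(c) = -10 (R(c) = -2*5 = -10)
R(r(6, (2 - 1)/(-3 + 0)))*45 = -10*45 = -450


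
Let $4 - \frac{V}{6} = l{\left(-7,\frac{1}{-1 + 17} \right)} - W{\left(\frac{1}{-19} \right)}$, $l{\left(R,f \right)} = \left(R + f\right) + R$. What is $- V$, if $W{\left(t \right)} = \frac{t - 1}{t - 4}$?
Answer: $- \frac{67257}{616} \approx -109.18$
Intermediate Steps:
$W{\left(t \right)} = \frac{-1 + t}{-4 + t}$
$l{\left(R,f \right)} = f + 2 R$
$V = \frac{67257}{616}$ ($V = 24 - 6 \left(\left(\frac{1}{-1 + 17} + 2 \left(-7\right)\right) - \frac{-1 + \frac{1}{-19}}{-4 + \frac{1}{-19}}\right) = 24 - 6 \left(\left(\frac{1}{16} - 14\right) - \frac{-1 - \frac{1}{19}}{-4 - \frac{1}{19}}\right) = 24 - 6 \left(\left(\frac{1}{16} - 14\right) - \frac{1}{- \frac{77}{19}} \left(- \frac{20}{19}\right)\right) = 24 - 6 \left(- \frac{223}{16} - \left(- \frac{19}{77}\right) \left(- \frac{20}{19}\right)\right) = 24 - 6 \left(- \frac{223}{16} - \frac{20}{77}\right) = 24 - - \frac{52473}{616} = 24 + \frac{52473}{616} = \frac{67257}{616} \approx 109.18$)
$- V = \left(-1\right) \frac{67257}{616} = - \frac{67257}{616}$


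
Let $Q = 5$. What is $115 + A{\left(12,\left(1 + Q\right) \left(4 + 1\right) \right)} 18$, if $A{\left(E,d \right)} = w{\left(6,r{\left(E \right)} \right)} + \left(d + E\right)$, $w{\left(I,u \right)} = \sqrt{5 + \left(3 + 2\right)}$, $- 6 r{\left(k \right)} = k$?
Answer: $871 + 18 \sqrt{10} \approx 927.92$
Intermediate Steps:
$r{\left(k \right)} = - \frac{k}{6}$
$w{\left(I,u \right)} = \sqrt{10}$ ($w{\left(I,u \right)} = \sqrt{5 + 5} = \sqrt{10}$)
$A{\left(E,d \right)} = E + d + \sqrt{10}$ ($A{\left(E,d \right)} = \sqrt{10} + \left(d + E\right) = \sqrt{10} + \left(E + d\right) = E + d + \sqrt{10}$)
$115 + A{\left(12,\left(1 + Q\right) \left(4 + 1\right) \right)} 18 = 115 + \left(12 + \left(1 + 5\right) \left(4 + 1\right) + \sqrt{10}\right) 18 = 115 + \left(12 + 6 \cdot 5 + \sqrt{10}\right) 18 = 115 + \left(12 + 30 + \sqrt{10}\right) 18 = 115 + \left(42 + \sqrt{10}\right) 18 = 115 + \left(756 + 18 \sqrt{10}\right) = 871 + 18 \sqrt{10}$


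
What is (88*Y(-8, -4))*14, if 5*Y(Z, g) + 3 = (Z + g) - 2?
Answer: -20944/5 ≈ -4188.8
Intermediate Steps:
Y(Z, g) = -1 + Z/5 + g/5 (Y(Z, g) = -⅗ + ((Z + g) - 2)/5 = -⅗ + (-2 + Z + g)/5 = -⅗ + (-⅖ + Z/5 + g/5) = -1 + Z/5 + g/5)
(88*Y(-8, -4))*14 = (88*(-1 + (⅕)*(-8) + (⅕)*(-4)))*14 = (88*(-1 - 8/5 - ⅘))*14 = (88*(-17/5))*14 = -1496/5*14 = -20944/5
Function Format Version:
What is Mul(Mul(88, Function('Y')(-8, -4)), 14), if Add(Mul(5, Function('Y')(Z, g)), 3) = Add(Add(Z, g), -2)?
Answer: Rational(-20944, 5) ≈ -4188.8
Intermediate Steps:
Function('Y')(Z, g) = Add(-1, Mul(Rational(1, 5), Z), Mul(Rational(1, 5), g)) (Function('Y')(Z, g) = Add(Rational(-3, 5), Mul(Rational(1, 5), Add(Add(Z, g), -2))) = Add(Rational(-3, 5), Mul(Rational(1, 5), Add(-2, Z, g))) = Add(Rational(-3, 5), Add(Rational(-2, 5), Mul(Rational(1, 5), Z), Mul(Rational(1, 5), g))) = Add(-1, Mul(Rational(1, 5), Z), Mul(Rational(1, 5), g)))
Mul(Mul(88, Function('Y')(-8, -4)), 14) = Mul(Mul(88, Add(-1, Mul(Rational(1, 5), -8), Mul(Rational(1, 5), -4))), 14) = Mul(Mul(88, Add(-1, Rational(-8, 5), Rational(-4, 5))), 14) = Mul(Mul(88, Rational(-17, 5)), 14) = Mul(Rational(-1496, 5), 14) = Rational(-20944, 5)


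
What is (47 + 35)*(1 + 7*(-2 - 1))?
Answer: -1640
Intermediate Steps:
(47 + 35)*(1 + 7*(-2 - 1)) = 82*(1 + 7*(-3)) = 82*(1 - 21) = 82*(-20) = -1640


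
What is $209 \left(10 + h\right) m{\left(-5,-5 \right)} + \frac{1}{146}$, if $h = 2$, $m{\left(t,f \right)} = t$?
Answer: $- \frac{1830839}{146} \approx -12540.0$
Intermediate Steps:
$209 \left(10 + h\right) m{\left(-5,-5 \right)} + \frac{1}{146} = 209 \left(10 + 2\right) \left(-5\right) + \frac{1}{146} = 209 \cdot 12 \left(-5\right) + \frac{1}{146} = 209 \left(-60\right) + \frac{1}{146} = -12540 + \frac{1}{146} = - \frac{1830839}{146}$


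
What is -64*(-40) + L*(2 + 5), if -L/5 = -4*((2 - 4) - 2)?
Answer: 2000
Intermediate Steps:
L = -80 (L = -(-20)*((2 - 4) - 2) = -(-20)*(-2 - 2) = -(-20)*(-4) = -5*16 = -80)
-64*(-40) + L*(2 + 5) = -64*(-40) - 80*(2 + 5) = 2560 - 80*7 = 2560 - 560 = 2000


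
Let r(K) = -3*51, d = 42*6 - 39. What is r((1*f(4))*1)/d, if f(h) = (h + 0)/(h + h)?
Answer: -51/71 ≈ -0.71831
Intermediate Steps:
f(h) = 1/2 (f(h) = h/((2*h)) = h*(1/(2*h)) = 1/2)
d = 213 (d = 252 - 39 = 213)
r(K) = -153
r((1*f(4))*1)/d = -153/213 = -153*1/213 = -51/71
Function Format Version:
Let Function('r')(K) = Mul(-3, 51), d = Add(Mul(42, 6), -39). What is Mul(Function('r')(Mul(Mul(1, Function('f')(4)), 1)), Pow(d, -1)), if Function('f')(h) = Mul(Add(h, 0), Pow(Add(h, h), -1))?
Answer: Rational(-51, 71) ≈ -0.71831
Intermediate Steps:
Function('f')(h) = Rational(1, 2) (Function('f')(h) = Mul(h, Pow(Mul(2, h), -1)) = Mul(h, Mul(Rational(1, 2), Pow(h, -1))) = Rational(1, 2))
d = 213 (d = Add(252, -39) = 213)
Function('r')(K) = -153
Mul(Function('r')(Mul(Mul(1, Function('f')(4)), 1)), Pow(d, -1)) = Mul(-153, Pow(213, -1)) = Mul(-153, Rational(1, 213)) = Rational(-51, 71)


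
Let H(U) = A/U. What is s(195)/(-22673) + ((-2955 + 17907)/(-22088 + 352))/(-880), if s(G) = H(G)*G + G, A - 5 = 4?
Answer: -445380003/54210236080 ≈ -0.0082158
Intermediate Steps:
A = 9 (A = 5 + 4 = 9)
H(U) = 9/U
s(G) = 9 + G (s(G) = (9/G)*G + G = 9 + G)
s(195)/(-22673) + ((-2955 + 17907)/(-22088 + 352))/(-880) = (9 + 195)/(-22673) + ((-2955 + 17907)/(-22088 + 352))/(-880) = 204*(-1/22673) + (14952/(-21736))*(-1/880) = -204/22673 + (14952*(-1/21736))*(-1/880) = -204/22673 - 1869/2717*(-1/880) = -204/22673 + 1869/2390960 = -445380003/54210236080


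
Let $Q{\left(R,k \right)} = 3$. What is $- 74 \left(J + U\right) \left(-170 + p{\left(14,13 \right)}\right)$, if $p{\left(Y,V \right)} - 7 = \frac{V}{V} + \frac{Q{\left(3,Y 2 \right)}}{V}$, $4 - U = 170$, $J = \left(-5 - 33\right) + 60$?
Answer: $- \frac{22409568}{13} \approx -1.7238 \cdot 10^{6}$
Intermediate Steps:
$J = 22$ ($J = -38 + 60 = 22$)
$U = -166$ ($U = 4 - 170 = -166$)
$p{\left(Y,V \right)} = 8 + \frac{3}{V}$ ($p{\left(Y,V \right)} = 7 + \left(\frac{V}{V} + \frac{3}{V}\right) = 7 + \left(1 + \frac{3}{V}\right) = 8 + \frac{3}{V}$)
$- 74 \left(J + U\right) \left(-170 + p{\left(14,13 \right)}\right) = - 74 \left(22 - 166\right) \left(-170 + \left(8 + \frac{3}{13}\right)\right) = - 74 \left(- 144 \left(-170 + \left(8 + 3 \cdot \frac{1}{13}\right)\right)\right) = - 74 \left(- 144 \left(-170 + \left(8 + \frac{3}{13}\right)\right)\right) = - 74 \left(- 144 \left(-170 + \frac{107}{13}\right)\right) = - 74 \left(\left(-144\right) \left(- \frac{2103}{13}\right)\right) = \left(-74\right) \frac{302832}{13} = - \frac{22409568}{13}$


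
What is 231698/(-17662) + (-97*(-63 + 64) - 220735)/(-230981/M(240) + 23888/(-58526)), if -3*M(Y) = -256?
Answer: 12259850720258199/179098408431263 ≈ 68.453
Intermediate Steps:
M(Y) = 256/3 (M(Y) = -1/3*(-256) = 256/3)
231698/(-17662) + (-97*(-63 + 64) - 220735)/(-230981/M(240) + 23888/(-58526)) = 231698/(-17662) + (-97*(-63 + 64) - 220735)/(-230981/256/3 + 23888/(-58526)) = 231698*(-1/17662) + (-97*1 - 220735)/(-230981*3/256 + 23888*(-1/58526)) = -115849/8831 + (-97 - 220735)/(-692943/256 - 11944/29263) = -115849/8831 - 220832/(-20280648673/7491328) = -115849/8831 - 220832*(-7491328/20280648673) = -115849/8831 + 1654324944896/20280648673 = 12259850720258199/179098408431263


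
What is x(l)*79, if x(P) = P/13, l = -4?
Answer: -316/13 ≈ -24.308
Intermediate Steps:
x(P) = P/13 (x(P) = P*(1/13) = P/13)
x(l)*79 = ((1/13)*(-4))*79 = -4/13*79 = -316/13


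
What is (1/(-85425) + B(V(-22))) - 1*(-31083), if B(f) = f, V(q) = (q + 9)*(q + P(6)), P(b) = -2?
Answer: 2681917874/85425 ≈ 31395.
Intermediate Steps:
V(q) = (-2 + q)*(9 + q) (V(q) = (q + 9)*(q - 2) = (9 + q)*(-2 + q) = (-2 + q)*(9 + q))
(1/(-85425) + B(V(-22))) - 1*(-31083) = (1/(-85425) + (-18 + (-22)² + 7*(-22))) - 1*(-31083) = (-1/85425 + (-18 + 484 - 154)) + 31083 = (-1/85425 + 312) + 31083 = 26652599/85425 + 31083 = 2681917874/85425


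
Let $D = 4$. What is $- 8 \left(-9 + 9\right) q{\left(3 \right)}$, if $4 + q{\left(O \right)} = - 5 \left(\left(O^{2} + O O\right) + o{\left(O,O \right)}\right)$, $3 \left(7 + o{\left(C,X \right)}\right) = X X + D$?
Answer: $0$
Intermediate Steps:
$o{\left(C,X \right)} = - \frac{17}{3} + \frac{X^{2}}{3}$ ($o{\left(C,X \right)} = -7 + \frac{X X + 4}{3} = -7 + \frac{X^{2} + 4}{3} = -7 + \frac{4 + X^{2}}{3} = -7 + \left(\frac{4}{3} + \frac{X^{2}}{3}\right) = - \frac{17}{3} + \frac{X^{2}}{3}$)
$q{\left(O \right)} = \frac{73}{3} - \frac{35 O^{2}}{3}$ ($q{\left(O \right)} = -4 - 5 \left(\left(O^{2} + O O\right) + \left(- \frac{17}{3} + \frac{O^{2}}{3}\right)\right) = -4 - 5 \left(\left(O^{2} + O^{2}\right) + \left(- \frac{17}{3} + \frac{O^{2}}{3}\right)\right) = -4 - 5 \left(2 O^{2} + \left(- \frac{17}{3} + \frac{O^{2}}{3}\right)\right) = -4 - 5 \left(- \frac{17}{3} + \frac{7 O^{2}}{3}\right) = -4 - \left(- \frac{85}{3} + \frac{35 O^{2}}{3}\right) = \frac{73}{3} - \frac{35 O^{2}}{3}$)
$- 8 \left(-9 + 9\right) q{\left(3 \right)} = - 8 \left(-9 + 9\right) \left(\frac{73}{3} - \frac{35 \cdot 3^{2}}{3}\right) = \left(-8\right) 0 \left(\frac{73}{3} - 105\right) = 0 \left(\frac{73}{3} - 105\right) = 0 \left(- \frac{242}{3}\right) = 0$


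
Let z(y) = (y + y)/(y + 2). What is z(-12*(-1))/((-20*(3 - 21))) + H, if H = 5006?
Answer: 1051261/210 ≈ 5006.0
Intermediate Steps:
z(y) = 2*y/(2 + y) (z(y) = (2*y)/(2 + y) = 2*y/(2 + y))
z(-12*(-1))/((-20*(3 - 21))) + H = (2*(-12*(-1))/(2 - 12*(-1)))/((-20*(3 - 21))) + 5006 = (2*12/(2 + 12))/((-20*(-18))) + 5006 = (2*12/14)/360 + 5006 = (2*12*(1/14))*(1/360) + 5006 = (12/7)*(1/360) + 5006 = 1/210 + 5006 = 1051261/210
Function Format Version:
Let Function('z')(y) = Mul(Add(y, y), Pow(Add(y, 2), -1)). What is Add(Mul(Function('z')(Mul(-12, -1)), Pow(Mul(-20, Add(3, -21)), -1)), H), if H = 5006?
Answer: Rational(1051261, 210) ≈ 5006.0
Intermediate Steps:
Function('z')(y) = Mul(2, y, Pow(Add(2, y), -1)) (Function('z')(y) = Mul(Mul(2, y), Pow(Add(2, y), -1)) = Mul(2, y, Pow(Add(2, y), -1)))
Add(Mul(Function('z')(Mul(-12, -1)), Pow(Mul(-20, Add(3, -21)), -1)), H) = Add(Mul(Mul(2, Mul(-12, -1), Pow(Add(2, Mul(-12, -1)), -1)), Pow(Mul(-20, Add(3, -21)), -1)), 5006) = Add(Mul(Mul(2, 12, Pow(Add(2, 12), -1)), Pow(Mul(-20, -18), -1)), 5006) = Add(Mul(Mul(2, 12, Pow(14, -1)), Pow(360, -1)), 5006) = Add(Mul(Mul(2, 12, Rational(1, 14)), Rational(1, 360)), 5006) = Add(Mul(Rational(12, 7), Rational(1, 360)), 5006) = Add(Rational(1, 210), 5006) = Rational(1051261, 210)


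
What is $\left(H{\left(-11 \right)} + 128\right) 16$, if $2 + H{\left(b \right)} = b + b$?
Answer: $1664$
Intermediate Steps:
$H{\left(b \right)} = -2 + 2 b$ ($H{\left(b \right)} = -2 + \left(b + b\right) = -2 + 2 b$)
$\left(H{\left(-11 \right)} + 128\right) 16 = \left(\left(-2 + 2 \left(-11\right)\right) + 128\right) 16 = \left(\left(-2 - 22\right) + 128\right) 16 = \left(-24 + 128\right) 16 = 104 \cdot 16 = 1664$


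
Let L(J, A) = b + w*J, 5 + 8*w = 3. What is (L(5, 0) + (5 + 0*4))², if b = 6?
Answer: 1521/16 ≈ 95.063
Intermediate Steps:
w = -¼ (w = -5/8 + (⅛)*3 = -5/8 + 3/8 = -¼ ≈ -0.25000)
L(J, A) = 6 - J/4
(L(5, 0) + (5 + 0*4))² = ((6 - ¼*5) + (5 + 0*4))² = ((6 - 5/4) + (5 + 0))² = (19/4 + 5)² = (39/4)² = 1521/16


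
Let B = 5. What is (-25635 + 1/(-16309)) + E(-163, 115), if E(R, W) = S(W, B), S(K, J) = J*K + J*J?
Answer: -408295816/16309 ≈ -25035.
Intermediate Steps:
S(K, J) = J**2 + J*K (S(K, J) = J*K + J**2 = J**2 + J*K)
E(R, W) = 25 + 5*W (E(R, W) = 5*(5 + W) = 25 + 5*W)
(-25635 + 1/(-16309)) + E(-163, 115) = (-25635 + 1/(-16309)) + (25 + 5*115) = (-25635 - 1/16309) + (25 + 575) = -418081216/16309 + 600 = -408295816/16309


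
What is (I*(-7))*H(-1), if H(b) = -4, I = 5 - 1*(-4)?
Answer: 252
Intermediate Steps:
I = 9 (I = 5 + 4 = 9)
(I*(-7))*H(-1) = (9*(-7))*(-4) = -63*(-4) = 252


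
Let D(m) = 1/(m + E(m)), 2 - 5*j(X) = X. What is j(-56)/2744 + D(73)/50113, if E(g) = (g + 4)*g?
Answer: 591069007/139818276780 ≈ 0.0042274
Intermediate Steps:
E(g) = g*(4 + g) (E(g) = (4 + g)*g = g*(4 + g))
j(X) = ⅖ - X/5
D(m) = 1/(m + m*(4 + m))
j(-56)/2744 + D(73)/50113 = (⅖ - ⅕*(-56))/2744 + (1/(73*(5 + 73)))/50113 = (⅖ + 56/5)*(1/2744) + ((1/73)/78)*(1/50113) = (58/5)*(1/2744) + ((1/73)*(1/78))*(1/50113) = 29/6860 + (1/5694)*(1/50113) = 29/6860 + 1/285343422 = 591069007/139818276780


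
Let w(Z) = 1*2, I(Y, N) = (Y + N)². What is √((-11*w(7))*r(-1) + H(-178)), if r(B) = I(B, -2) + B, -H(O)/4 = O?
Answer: 2*√134 ≈ 23.152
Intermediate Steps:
I(Y, N) = (N + Y)²
H(O) = -4*O
w(Z) = 2
r(B) = B + (-2 + B)² (r(B) = (-2 + B)² + B = B + (-2 + B)²)
√((-11*w(7))*r(-1) + H(-178)) = √((-11*2)*(-1 + (-2 - 1)²) - 4*(-178)) = √(-22*(-1 + (-3)²) + 712) = √(-22*(-1 + 9) + 712) = √(-22*8 + 712) = √(-176 + 712) = √536 = 2*√134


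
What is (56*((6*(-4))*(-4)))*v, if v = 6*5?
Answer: 161280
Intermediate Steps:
v = 30
(56*((6*(-4))*(-4)))*v = (56*((6*(-4))*(-4)))*30 = (56*(-24*(-4)))*30 = (56*96)*30 = 5376*30 = 161280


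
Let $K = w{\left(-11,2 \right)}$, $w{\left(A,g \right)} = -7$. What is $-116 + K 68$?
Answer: $-592$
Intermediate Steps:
$K = -7$
$-116 + K 68 = -116 - 476 = -592$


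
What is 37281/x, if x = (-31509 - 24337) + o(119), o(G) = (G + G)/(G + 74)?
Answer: -2398411/3592680 ≈ -0.66758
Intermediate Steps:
o(G) = 2*G/(74 + G) (o(G) = (2*G)/(74 + G) = 2*G/(74 + G))
x = -10778040/193 (x = (-31509 - 24337) + 2*119/(74 + 119) = -55846 + 2*119/193 = -55846 + 2*119*(1/193) = -55846 + 238/193 = -10778040/193 ≈ -55845.)
37281/x = 37281/(-10778040/193) = 37281*(-193/10778040) = -2398411/3592680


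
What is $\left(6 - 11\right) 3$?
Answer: $-15$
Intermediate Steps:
$\left(6 - 11\right) 3 = \left(-5\right) 3 = -15$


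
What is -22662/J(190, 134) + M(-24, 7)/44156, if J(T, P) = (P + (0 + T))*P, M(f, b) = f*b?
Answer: -1999915/3803724 ≈ -0.52578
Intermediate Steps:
M(f, b) = b*f
J(T, P) = P*(P + T) (J(T, P) = (P + T)*P = P*(P + T))
-22662/J(190, 134) + M(-24, 7)/44156 = -22662*1/(134*(134 + 190)) + (7*(-24))/44156 = -22662/(134*324) - 168*1/44156 = -22662/43416 - 6/1577 = -22662*1/43416 - 6/1577 = -1259/2412 - 6/1577 = -1999915/3803724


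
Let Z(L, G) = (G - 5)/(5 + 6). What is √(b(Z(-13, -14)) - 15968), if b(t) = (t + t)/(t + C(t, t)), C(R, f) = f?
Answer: I*√15967 ≈ 126.36*I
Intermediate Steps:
Z(L, G) = -5/11 + G/11 (Z(L, G) = (-5 + G)/11 = (-5 + G)*(1/11) = -5/11 + G/11)
b(t) = 1 (b(t) = (t + t)/(t + t) = (2*t)/((2*t)) = (2*t)*(1/(2*t)) = 1)
√(b(Z(-13, -14)) - 15968) = √(1 - 15968) = √(-15967) = I*√15967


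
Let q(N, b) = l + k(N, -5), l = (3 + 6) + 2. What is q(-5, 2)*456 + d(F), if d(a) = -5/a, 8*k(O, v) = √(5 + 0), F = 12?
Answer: 60187/12 + 57*√5 ≈ 5143.0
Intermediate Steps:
l = 11 (l = 9 + 2 = 11)
k(O, v) = √5/8 (k(O, v) = √(5 + 0)/8 = √5/8)
q(N, b) = 11 + √5/8
q(-5, 2)*456 + d(F) = (11 + √5/8)*456 - 5/12 = (5016 + 57*√5) - 5*1/12 = (5016 + 57*√5) - 5/12 = 60187/12 + 57*√5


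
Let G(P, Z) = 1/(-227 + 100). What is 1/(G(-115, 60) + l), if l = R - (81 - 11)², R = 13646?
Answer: 127/1110741 ≈ 0.00011434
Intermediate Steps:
l = 8746 (l = 13646 - (81 - 11)² = 13646 - 1*70² = 13646 - 1*4900 = 13646 - 4900 = 8746)
G(P, Z) = -1/127 (G(P, Z) = 1/(-127) = -1/127)
1/(G(-115, 60) + l) = 1/(-1/127 + 8746) = 1/(1110741/127) = 127/1110741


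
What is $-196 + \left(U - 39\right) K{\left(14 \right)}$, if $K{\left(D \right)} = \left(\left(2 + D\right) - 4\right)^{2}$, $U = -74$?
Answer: $-16468$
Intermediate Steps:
$K{\left(D \right)} = \left(-2 + D\right)^{2}$
$-196 + \left(U - 39\right) K{\left(14 \right)} = -196 + \left(-74 - 39\right) \left(-2 + 14\right)^{2} = -196 + \left(-74 - 39\right) 12^{2} = -196 - 16272 = -16468$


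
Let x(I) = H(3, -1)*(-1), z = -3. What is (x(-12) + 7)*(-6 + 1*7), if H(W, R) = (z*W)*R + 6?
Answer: -8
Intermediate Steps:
H(W, R) = 6 - 3*R*W (H(W, R) = (-3*W)*R + 6 = -3*R*W + 6 = 6 - 3*R*W)
x(I) = -15 (x(I) = (6 - 3*(-1)*3)*(-1) = (6 + 9)*(-1) = 15*(-1) = -15)
(x(-12) + 7)*(-6 + 1*7) = (-15 + 7)*(-6 + 1*7) = -8*(-6 + 7) = -8*1 = -8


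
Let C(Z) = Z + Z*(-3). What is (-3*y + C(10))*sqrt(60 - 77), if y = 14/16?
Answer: -181*I*sqrt(17)/8 ≈ -93.285*I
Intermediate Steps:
C(Z) = -2*Z (C(Z) = Z - 3*Z = -2*Z)
y = 7/8 (y = 14*(1/16) = 7/8 ≈ 0.87500)
(-3*y + C(10))*sqrt(60 - 77) = (-3*7/8 - 2*10)*sqrt(60 - 77) = (-21/8 - 20)*sqrt(-17) = -181*I*sqrt(17)/8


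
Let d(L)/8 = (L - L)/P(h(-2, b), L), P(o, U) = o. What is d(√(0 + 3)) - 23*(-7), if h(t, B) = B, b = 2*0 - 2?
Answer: 161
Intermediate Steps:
b = -2 (b = 0 - 2 = -2)
d(L) = 0 (d(L) = 8*((L - L)/(-2)) = 8*(0*(-½)) = 8*0 = 0)
d(√(0 + 3)) - 23*(-7) = 0 - 23*(-7) = 0 + 161 = 161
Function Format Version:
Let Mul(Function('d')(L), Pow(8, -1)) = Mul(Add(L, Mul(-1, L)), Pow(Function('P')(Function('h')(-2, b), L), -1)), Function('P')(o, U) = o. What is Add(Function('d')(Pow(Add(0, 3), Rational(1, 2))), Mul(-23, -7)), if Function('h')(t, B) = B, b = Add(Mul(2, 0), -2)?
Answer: 161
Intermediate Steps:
b = -2 (b = Add(0, -2) = -2)
Function('d')(L) = 0 (Function('d')(L) = Mul(8, Mul(Add(L, Mul(-1, L)), Pow(-2, -1))) = Mul(8, Mul(0, Rational(-1, 2))) = Mul(8, 0) = 0)
Add(Function('d')(Pow(Add(0, 3), Rational(1, 2))), Mul(-23, -7)) = Add(0, Mul(-23, -7)) = Add(0, 161) = 161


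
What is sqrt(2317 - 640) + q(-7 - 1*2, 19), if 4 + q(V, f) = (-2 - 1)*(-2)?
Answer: 2 + sqrt(1677) ≈ 42.951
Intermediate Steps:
q(V, f) = 2 (q(V, f) = -4 + (-2 - 1)*(-2) = -4 - 3*(-2) = -4 + 6 = 2)
sqrt(2317 - 640) + q(-7 - 1*2, 19) = sqrt(2317 - 640) + 2 = sqrt(1677) + 2 = 2 + sqrt(1677)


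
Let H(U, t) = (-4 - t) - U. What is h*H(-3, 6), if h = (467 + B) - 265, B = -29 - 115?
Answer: -406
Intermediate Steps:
B = -144
H(U, t) = -4 - U - t
h = 58 (h = (467 - 144) - 265 = 323 - 265 = 58)
h*H(-3, 6) = 58*(-4 - 1*(-3) - 1*6) = 58*(-4 + 3 - 6) = 58*(-7) = -406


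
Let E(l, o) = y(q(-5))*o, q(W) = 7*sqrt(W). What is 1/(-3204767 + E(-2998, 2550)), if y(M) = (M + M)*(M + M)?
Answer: -1/5703767 ≈ -1.7532e-7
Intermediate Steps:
y(M) = 4*M**2 (y(M) = (2*M)*(2*M) = 4*M**2)
E(l, o) = -980*o (E(l, o) = (4*(7*sqrt(-5))**2)*o = (4*(7*(I*sqrt(5)))**2)*o = (4*(7*I*sqrt(5))**2)*o = (4*(-245))*o = -980*o)
1/(-3204767 + E(-2998, 2550)) = 1/(-3204767 - 980*2550) = 1/(-3204767 - 2499000) = 1/(-5703767) = -1/5703767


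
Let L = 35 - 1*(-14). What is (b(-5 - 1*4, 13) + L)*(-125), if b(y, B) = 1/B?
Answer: -79750/13 ≈ -6134.6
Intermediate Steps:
L = 49 (L = 35 + 14 = 49)
(b(-5 - 1*4, 13) + L)*(-125) = (1/13 + 49)*(-125) = (638/13)*(-125) = -79750/13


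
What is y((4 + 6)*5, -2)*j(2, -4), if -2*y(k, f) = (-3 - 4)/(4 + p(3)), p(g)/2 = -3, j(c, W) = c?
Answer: -7/2 ≈ -3.5000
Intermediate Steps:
p(g) = -6 (p(g) = 2*(-3) = -6)
y(k, f) = -7/4 (y(k, f) = -(-3 - 4)/(2*(4 - 6)) = -(-7)/(2*(-2)) = -(-7)*(-1)/(2*2) = -½*7/2 = -7/4)
y((4 + 6)*5, -2)*j(2, -4) = -7/4*2 = -7/2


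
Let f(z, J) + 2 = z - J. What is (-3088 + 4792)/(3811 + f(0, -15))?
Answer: 213/478 ≈ 0.44561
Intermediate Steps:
f(z, J) = -2 + z - J (f(z, J) = -2 + (z - J) = -2 + z - J)
(-3088 + 4792)/(3811 + f(0, -15)) = (-3088 + 4792)/(3811 + (-2 + 0 - 1*(-15))) = 1704/(3811 + (-2 + 0 + 15)) = 1704/(3811 + 13) = 1704/3824 = 1704*(1/3824) = 213/478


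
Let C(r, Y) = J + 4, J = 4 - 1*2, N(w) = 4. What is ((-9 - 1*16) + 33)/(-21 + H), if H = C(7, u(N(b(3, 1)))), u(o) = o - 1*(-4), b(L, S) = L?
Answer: -8/15 ≈ -0.53333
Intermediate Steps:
u(o) = 4 + o (u(o) = o + 4 = 4 + o)
J = 2 (J = 4 - 2 = 2)
C(r, Y) = 6 (C(r, Y) = 2 + 4 = 6)
H = 6
((-9 - 1*16) + 33)/(-21 + H) = ((-9 - 1*16) + 33)/(-21 + 6) = ((-9 - 16) + 33)/(-15) = -(-25 + 33)/15 = -1/15*8 = -8/15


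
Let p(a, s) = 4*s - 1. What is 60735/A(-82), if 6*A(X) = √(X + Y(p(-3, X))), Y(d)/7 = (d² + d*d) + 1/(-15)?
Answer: 364410*√340940595/22729373 ≈ 296.03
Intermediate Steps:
p(a, s) = -1 + 4*s
Y(d) = -7/15 + 14*d² (Y(d) = 7*((d² + d*d) + 1/(-15)) = 7*((d² + d²) - 1/15) = 7*(2*d² - 1/15) = 7*(-1/15 + 2*d²) = -7/15 + 14*d²)
A(X) = √(-7/15 + X + 14*(-1 + 4*X)²)/6 (A(X) = √(X + (-7/15 + 14*(-1 + 4*X)²))/6 = √(-7/15 + X + 14*(-1 + 4*X)²)/6)
60735/A(-82) = 60735/((√(3045 - 24975*(-82) + 50400*(-82)²)/90)) = 60735/((√(3045 + 2047950 + 50400*6724)/90)) = 60735/((√(3045 + 2047950 + 338889600)/90)) = 60735/((√340940595/90)) = 60735*(6*√340940595/22729373) = 364410*√340940595/22729373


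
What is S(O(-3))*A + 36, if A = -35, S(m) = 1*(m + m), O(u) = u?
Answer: 246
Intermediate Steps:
S(m) = 2*m (S(m) = 1*(2*m) = 2*m)
S(O(-3))*A + 36 = (2*(-3))*(-35) + 36 = -6*(-35) + 36 = 210 + 36 = 246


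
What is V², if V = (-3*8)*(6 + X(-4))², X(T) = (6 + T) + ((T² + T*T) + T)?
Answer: 967458816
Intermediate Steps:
X(T) = 6 + 2*T + 2*T² (X(T) = (6 + T) + ((T² + T²) + T) = (6 + T) + (2*T² + T) = (6 + T) + (T + 2*T²) = 6 + 2*T + 2*T²)
V = -31104 (V = (-3*8)*(6 + (6 + 2*(-4) + 2*(-4)²))² = -24*(6 + (6 - 8 + 2*16))² = -24*(6 + (6 - 8 + 32))² = -24*(6 + 30)² = -24*36² = -24*1296 = -31104)
V² = (-31104)² = 967458816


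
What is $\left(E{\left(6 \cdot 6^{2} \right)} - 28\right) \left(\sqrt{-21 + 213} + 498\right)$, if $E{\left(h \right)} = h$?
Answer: $93624 + 1504 \sqrt{3} \approx 96229.0$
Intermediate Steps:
$\left(E{\left(6 \cdot 6^{2} \right)} - 28\right) \left(\sqrt{-21 + 213} + 498\right) = \left(6 \cdot 6^{2} - 28\right) \left(\sqrt{-21 + 213} + 498\right) = \left(6 \cdot 36 - 28\right) \left(\sqrt{192} + 498\right) = \left(216 - 28\right) \left(8 \sqrt{3} + 498\right) = 188 \left(498 + 8 \sqrt{3}\right) = 93624 + 1504 \sqrt{3}$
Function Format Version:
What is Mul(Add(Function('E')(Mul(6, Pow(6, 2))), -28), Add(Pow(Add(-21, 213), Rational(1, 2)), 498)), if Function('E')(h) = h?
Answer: Add(93624, Mul(1504, Pow(3, Rational(1, 2)))) ≈ 96229.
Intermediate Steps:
Mul(Add(Function('E')(Mul(6, Pow(6, 2))), -28), Add(Pow(Add(-21, 213), Rational(1, 2)), 498)) = Mul(Add(Mul(6, Pow(6, 2)), -28), Add(Pow(Add(-21, 213), Rational(1, 2)), 498)) = Mul(Add(Mul(6, 36), -28), Add(Pow(192, Rational(1, 2)), 498)) = Mul(Add(216, -28), Add(Mul(8, Pow(3, Rational(1, 2))), 498)) = Mul(188, Add(498, Mul(8, Pow(3, Rational(1, 2))))) = Add(93624, Mul(1504, Pow(3, Rational(1, 2))))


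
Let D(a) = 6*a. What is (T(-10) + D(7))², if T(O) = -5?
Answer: 1369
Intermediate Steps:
(T(-10) + D(7))² = (-5 + 6*7)² = (-5 + 42)² = 37² = 1369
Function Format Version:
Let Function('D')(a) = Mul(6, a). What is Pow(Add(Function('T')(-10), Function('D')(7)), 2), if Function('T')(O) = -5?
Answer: 1369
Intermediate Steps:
Pow(Add(Function('T')(-10), Function('D')(7)), 2) = Pow(Add(-5, Mul(6, 7)), 2) = Pow(Add(-5, 42), 2) = Pow(37, 2) = 1369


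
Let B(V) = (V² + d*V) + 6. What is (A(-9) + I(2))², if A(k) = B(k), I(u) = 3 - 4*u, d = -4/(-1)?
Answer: 2116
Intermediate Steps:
d = 4 (d = -4*(-1) = 4)
B(V) = 6 + V² + 4*V (B(V) = (V² + 4*V) + 6 = 6 + V² + 4*V)
A(k) = 6 + k² + 4*k
(A(-9) + I(2))² = ((6 + (-9)² + 4*(-9)) + (3 - 4*2))² = ((6 + 81 - 36) + (3 - 8))² = (51 - 5)² = 46² = 2116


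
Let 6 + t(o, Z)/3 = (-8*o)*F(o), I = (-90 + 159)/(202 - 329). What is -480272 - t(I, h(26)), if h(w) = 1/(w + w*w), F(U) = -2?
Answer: -60988946/127 ≈ -4.8023e+5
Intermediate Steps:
h(w) = 1/(w + w²)
I = -69/127 (I = 69/(-127) = 69*(-1/127) = -69/127 ≈ -0.54331)
t(o, Z) = -18 + 48*o (t(o, Z) = -18 + 3*(-8*o*(-2)) = -18 + 3*(16*o) = -18 + 48*o)
-480272 - t(I, h(26)) = -480272 - (-18 + 48*(-69/127)) = -480272 - (-18 - 3312/127) = -480272 - 1*(-5598/127) = -480272 + 5598/127 = -60988946/127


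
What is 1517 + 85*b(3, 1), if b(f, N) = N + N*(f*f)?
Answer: 2367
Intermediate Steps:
b(f, N) = N + N*f²
1517 + 85*b(3, 1) = 1517 + 85*(1*(1 + 3²)) = 1517 + 85*(1*(1 + 9)) = 1517 + 85*(1*10) = 1517 + 85*10 = 1517 + 850 = 2367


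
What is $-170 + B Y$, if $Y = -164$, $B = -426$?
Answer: $69694$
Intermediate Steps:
$-170 + B Y = -170 - -69864 = -170 + 69864 = 69694$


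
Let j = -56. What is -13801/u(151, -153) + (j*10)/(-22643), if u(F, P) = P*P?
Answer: -299387003/530049987 ≈ -0.56483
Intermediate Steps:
u(F, P) = P**2
-13801/u(151, -153) + (j*10)/(-22643) = -13801/((-153)**2) - 56*10/(-22643) = -13801/23409 - 560*(-1/22643) = -13801*1/23409 + 560/22643 = -13801/23409 + 560/22643 = -299387003/530049987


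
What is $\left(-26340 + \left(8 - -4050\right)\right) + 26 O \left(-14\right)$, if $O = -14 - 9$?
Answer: $-13910$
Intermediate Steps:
$O = -23$ ($O = -14 - 9 = -23$)
$\left(-26340 + \left(8 - -4050\right)\right) + 26 O \left(-14\right) = \left(-26340 + \left(8 - -4050\right)\right) + 26 \left(-23\right) \left(-14\right) = \left(-26340 + \left(8 + 4050\right)\right) - -8372 = \left(-26340 + 4058\right) + 8372 = -22282 + 8372 = -13910$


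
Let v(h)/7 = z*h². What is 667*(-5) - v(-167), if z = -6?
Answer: 1168003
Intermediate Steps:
v(h) = -42*h² (v(h) = 7*(-6*h²) = -42*h²)
667*(-5) - v(-167) = 667*(-5) - (-42)*(-167)² = -3335 - (-42)*27889 = -3335 - 1*(-1171338) = -3335 + 1171338 = 1168003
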